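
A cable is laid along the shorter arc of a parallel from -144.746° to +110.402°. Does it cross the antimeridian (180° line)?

Naïve |110.402 − -144.746| = 255.148° > 180°, so the shorter arc goes the other way round — across 180°.
Signed shortest Δλ = ((110.402 − -144.746 + 180) mod 360) − 180 = -104.852°.
Going west by 104.852° from -144.746° passes through 180° before reaching +110.402°.

Yes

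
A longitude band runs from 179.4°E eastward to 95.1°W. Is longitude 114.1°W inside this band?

Yes

Band width going east from +179.4° to -95.1°: ((-95.1 − 179.4) mod 360) = 85.5°.
Offset of -114.1° east of the west edge: ((-114.1 − 179.4) mod 360) = 66.5°.
66.5° ≤ 85.5° ⇒ inside.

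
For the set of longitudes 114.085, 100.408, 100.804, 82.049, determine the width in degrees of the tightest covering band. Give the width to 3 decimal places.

Sort the longitudes: +82.049°, +100.408°, +100.804°, +114.085°.
Eastward gaps between consecutive values (wrapping around): 18.359°, 0.396°, 13.281°, 327.964°.
Largest gap = 327.964° ⇒ minimal covering band is its complement: 360° − 327.964° = 32.036°.
Band runs from +82.049° eastward to +114.085°.

32.036°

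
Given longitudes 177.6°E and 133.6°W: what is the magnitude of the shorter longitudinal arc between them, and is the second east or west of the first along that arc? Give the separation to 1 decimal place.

48.8° east

Raw difference: -133.6 − 177.6 = -311.2°.
Normalise into (−180°, 180°]: -311.2° + 360° = 48.8°.
Positive ⇒ the second point lies to the east; separation 48.8°.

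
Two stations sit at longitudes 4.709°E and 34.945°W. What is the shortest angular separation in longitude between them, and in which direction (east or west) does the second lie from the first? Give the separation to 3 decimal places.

Raw difference: -34.945 − 4.709 = -39.654°.
Normalise into (−180°, 180°]: -39.654° stays -39.654°.
Negative ⇒ the second point lies to the west; separation 39.654°.

39.654° west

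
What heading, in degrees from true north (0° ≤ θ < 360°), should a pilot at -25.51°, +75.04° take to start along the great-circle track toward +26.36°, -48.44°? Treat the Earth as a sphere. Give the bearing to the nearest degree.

284°

Δλ = -48.44 − 75.04 = -123.48°.
θ = atan2( sin Δλ · cos φ₂ , cos φ₁ · sin φ₂ − sin φ₁ · cos φ₂ · cos Δλ )
  = atan2(-0.74735, 0.18785) = -75.891° → normalised to [0°, 360°): 284.109°.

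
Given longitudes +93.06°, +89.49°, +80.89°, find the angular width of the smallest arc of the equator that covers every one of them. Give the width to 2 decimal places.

Sort the longitudes: +80.89°, +89.49°, +93.06°.
Eastward gaps between consecutive values (wrapping around): 8.60°, 3.57°, 347.83°.
Largest gap = 347.83° ⇒ minimal covering band is its complement: 360° − 347.83° = 12.17°.
Band runs from +80.89° eastward to +93.06°.

12.17°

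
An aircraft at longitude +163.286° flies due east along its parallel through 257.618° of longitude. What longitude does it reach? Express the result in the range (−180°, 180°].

Start at +163.286°; shift +257.618° → +420.904°.
+420.904° lies outside (−180°, 180°]; subtract 360° → +60.904°.

+60.904°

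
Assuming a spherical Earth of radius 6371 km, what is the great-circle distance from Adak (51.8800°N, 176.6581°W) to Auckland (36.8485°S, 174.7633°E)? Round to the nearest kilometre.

Δλ = 174.7633 − -176.6581 = 351.4214°; wrapped into (−180°, 180°]: -8.5786°.
Δφ = -36.8485 − 51.8800 = -88.7285°.
a = sin²(Δφ/2) + cos φ₁ · cos φ₂ · sin²(Δλ/2) = 0.491668.
c = 2·atan2(√a, √(1−a)) = 1.55413 rad → d = 6371·c ≈ 9901.38 km.

9901 km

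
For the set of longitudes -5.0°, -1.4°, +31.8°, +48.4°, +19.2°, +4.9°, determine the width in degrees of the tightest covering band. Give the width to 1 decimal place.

Sort the longitudes: -5.0°, -1.4°, +4.9°, +19.2°, +31.8°, +48.4°.
Eastward gaps between consecutive values (wrapping around): 3.6°, 6.3°, 14.3°, 12.6°, 16.6°, 306.6°.
Largest gap = 306.6° ⇒ minimal covering band is its complement: 360° − 306.6° = 53.4°.
Band runs from -5.0° eastward to +48.4°.

53.4°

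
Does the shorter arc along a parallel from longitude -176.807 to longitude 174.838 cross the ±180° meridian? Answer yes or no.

Yes

Naïve |174.838 − -176.807| = 351.645° > 180°, so the shorter arc goes the other way round — across 180°.
Signed shortest Δλ = ((174.838 − -176.807 + 180) mod 360) − 180 = -8.355°.
Going west by 8.355° from -176.807° passes through 180° before reaching +174.838°.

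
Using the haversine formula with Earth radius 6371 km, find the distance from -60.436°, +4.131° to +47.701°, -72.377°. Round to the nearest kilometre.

13840 km

Δλ = -72.377 − 4.131 = -76.508°.
Δφ = 47.701 − -60.436 = 108.137°.
a = sin²(Δφ/2) + cos φ₁ · cos φ₂ · sin²(Δλ/2) = 0.782937.
c = 2·atan2(√a, √(1−a)) = 2.17229 rad → d = 6371·c ≈ 13839.65 km.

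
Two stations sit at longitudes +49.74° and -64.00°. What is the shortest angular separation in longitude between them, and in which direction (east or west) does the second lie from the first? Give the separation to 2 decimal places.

113.74° west

Raw difference: -64.00 − 49.74 = -113.74°.
Normalise into (−180°, 180°]: -113.74° stays -113.74°.
Negative ⇒ the second point lies to the west; separation 113.74°.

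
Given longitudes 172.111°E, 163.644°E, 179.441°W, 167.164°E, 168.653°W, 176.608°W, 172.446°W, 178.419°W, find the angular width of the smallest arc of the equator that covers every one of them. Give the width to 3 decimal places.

Sort the longitudes: -179.441°, -178.419°, -176.608°, -172.446°, -168.653°, +163.644°, +167.164°, +172.111°.
Eastward gaps between consecutive values (wrapping around): 1.022°, 1.811°, 4.162°, 3.793°, 332.297°, 3.520°, 4.947°, 8.448°.
Largest gap = 332.297° ⇒ minimal covering band is its complement: 360° − 332.297° = 27.703°.
Band runs from +163.644° eastward to -168.653°, crossing the antimeridian.

27.703°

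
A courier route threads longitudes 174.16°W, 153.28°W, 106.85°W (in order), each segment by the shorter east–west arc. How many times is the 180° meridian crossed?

0

Leg 1: -174.16° → -153.28°, shortest Δλ = 20.88° (east) — does not cross 180°.
Leg 2: -153.28° → -106.85°, shortest Δλ = 46.43° (east) — does not cross 180°.
Total crossings: 0.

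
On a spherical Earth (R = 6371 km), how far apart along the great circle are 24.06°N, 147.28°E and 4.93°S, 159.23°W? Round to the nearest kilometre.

6626 km

Δλ = -159.23 − 147.28 = -306.51°; wrapped into (−180°, 180°]: 53.49°.
Δφ = -4.93 − 24.06 = -28.99°.
a = sin²(Δφ/2) + cos φ₁ · cos φ₂ · sin²(Δλ/2) = 0.246887.
c = 2·atan2(√a, √(1−a)) = 1.03999 rad → d = 6371·c ≈ 6625.80 km.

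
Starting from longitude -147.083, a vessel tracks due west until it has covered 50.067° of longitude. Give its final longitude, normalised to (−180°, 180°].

Start at -147.083°; shift −50.067° → -197.150°.
-197.150° lies outside (−180°, 180°]; add 360° → +162.850°.

+162.850°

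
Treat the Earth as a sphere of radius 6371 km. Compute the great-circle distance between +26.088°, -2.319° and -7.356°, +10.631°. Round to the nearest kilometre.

Δλ = 10.631 − -2.319 = 12.950°.
Δφ = -7.356 − 26.088 = -33.444°.
a = sin²(Δφ/2) + cos φ₁ · cos φ₂ · sin²(Δλ/2) = 0.094115.
c = 2·atan2(√a, √(1−a)) = 0.62362 rad → d = 6371·c ≈ 3973.08 km.

3973 km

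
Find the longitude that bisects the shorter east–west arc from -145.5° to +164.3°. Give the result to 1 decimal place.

-170.6°

Signed shortest Δλ from -145.5° to +164.3° is -50.2°.
Midpoint longitude = -145.5° + (-50.2°)/2 = -145.5° − 25.1° = -170.6°.
(The naïve average (-145.5 + +164.3)/2 = 9.4° is on the wrong side of the globe.)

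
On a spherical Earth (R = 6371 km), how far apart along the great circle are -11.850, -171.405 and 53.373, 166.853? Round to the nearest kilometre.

7541 km

Δλ = 166.853 − -171.405 = 338.258°; wrapped into (−180°, 180°]: -21.742°.
Δφ = 53.373 − -11.850 = 65.223°.
a = sin²(Δφ/2) + cos φ₁ · cos φ₂ · sin²(Δλ/2) = 0.311225.
c = 2·atan2(√a, √(1−a)) = 1.18365 rad → d = 6371·c ≈ 7541.01 km.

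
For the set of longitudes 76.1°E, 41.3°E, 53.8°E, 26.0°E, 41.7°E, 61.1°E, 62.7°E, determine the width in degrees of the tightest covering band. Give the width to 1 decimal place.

Sort the longitudes: +26.0°, +41.3°, +41.7°, +53.8°, +61.1°, +62.7°, +76.1°.
Eastward gaps between consecutive values (wrapping around): 15.3°, 0.4°, 12.1°, 7.3°, 1.6°, 13.4°, 309.9°.
Largest gap = 309.9° ⇒ minimal covering band is its complement: 360° − 309.9° = 50.1°.
Band runs from +26.0° eastward to +76.1°.

50.1°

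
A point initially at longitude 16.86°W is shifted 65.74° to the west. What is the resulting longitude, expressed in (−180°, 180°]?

Start at -16.86°; shift −65.74° → -82.60°.
-82.60° already lies in (−180°, 180°].

82.60°W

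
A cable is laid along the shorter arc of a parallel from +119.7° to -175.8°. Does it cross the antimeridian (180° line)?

Naïve |-175.8 − 119.7| = 295.5° > 180°, so the shorter arc goes the other way round — across 180°.
Signed shortest Δλ = ((-175.8 − 119.7 + 180) mod 360) − 180 = 64.5°.
Going east by 64.5° from +119.7° passes through 180° before reaching -175.8°.

Yes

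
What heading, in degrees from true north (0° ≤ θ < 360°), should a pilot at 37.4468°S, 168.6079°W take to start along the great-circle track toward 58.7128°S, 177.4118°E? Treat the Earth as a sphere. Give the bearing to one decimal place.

Δλ = 177.4118 − -168.6079 = 346.0197°; wrapped into (−180°, 180°]: -13.9803°.
θ = atan2( sin Δλ · cos φ₂ , cos φ₁ · sin φ₂ − sin φ₁ · cos φ₂ · cos Δλ )
  = atan2(-0.12546, -0.37205) = -161.365° → normalised to [0°, 360°): 198.635°.

198.6°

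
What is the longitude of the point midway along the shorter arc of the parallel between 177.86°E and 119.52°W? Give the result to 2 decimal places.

150.83°W

Signed shortest Δλ from +177.86° to -119.52° is +62.62°.
Midpoint longitude = +177.86° + (+62.62°)/2 = +177.86° + 31.31° = +209.17°.
Normalise into (−180°, 180°]: -150.83°.
(The naïve average (+177.86 + -119.52)/2 = 29.17° is on the wrong side of the globe.)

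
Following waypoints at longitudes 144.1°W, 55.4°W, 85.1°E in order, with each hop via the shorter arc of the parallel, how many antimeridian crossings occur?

Leg 1: -144.1° → -55.4°, shortest Δλ = 88.7° (east) — does not cross 180°.
Leg 2: -55.4° → +85.1°, shortest Δλ = 140.5° (east) — does not cross 180°.
Total crossings: 0.

0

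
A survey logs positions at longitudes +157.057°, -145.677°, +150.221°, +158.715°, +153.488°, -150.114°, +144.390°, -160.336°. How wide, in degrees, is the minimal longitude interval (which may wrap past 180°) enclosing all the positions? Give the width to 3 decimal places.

69.933°

Sort the longitudes: -160.336°, -150.114°, -145.677°, +144.390°, +150.221°, +153.488°, +157.057°, +158.715°.
Eastward gaps between consecutive values (wrapping around): 10.222°, 4.437°, 290.067°, 5.831°, 3.267°, 3.569°, 1.658°, 40.949°.
Largest gap = 290.067° ⇒ minimal covering band is its complement: 360° − 290.067° = 69.933°.
Band runs from +144.390° eastward to -145.677°, crossing the antimeridian.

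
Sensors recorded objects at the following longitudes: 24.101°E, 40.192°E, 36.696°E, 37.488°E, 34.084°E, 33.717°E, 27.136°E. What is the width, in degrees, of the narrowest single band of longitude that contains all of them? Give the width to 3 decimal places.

16.091°

Sort the longitudes: +24.101°, +27.136°, +33.717°, +34.084°, +36.696°, +37.488°, +40.192°.
Eastward gaps between consecutive values (wrapping around): 3.035°, 6.581°, 0.367°, 2.612°, 0.792°, 2.704°, 343.909°.
Largest gap = 343.909° ⇒ minimal covering band is its complement: 360° − 343.909° = 16.091°.
Band runs from +24.101° eastward to +40.192°.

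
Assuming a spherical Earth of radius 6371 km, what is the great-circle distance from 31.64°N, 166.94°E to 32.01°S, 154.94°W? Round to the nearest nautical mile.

Δλ = -154.94 − 166.94 = -321.88°; wrapped into (−180°, 180°]: 38.12°.
Δφ = -32.01 − 31.64 = -63.65°.
a = sin²(Δφ/2) + cos φ₁ · cos φ₂ · sin²(Δλ/2) = 0.355059.
c = 2·atan2(√a, √(1−a)) = 1.27669 rad → d = 6371·c ≈ 8133.80 km ≈ 4391.90 nmi.

4392 nmi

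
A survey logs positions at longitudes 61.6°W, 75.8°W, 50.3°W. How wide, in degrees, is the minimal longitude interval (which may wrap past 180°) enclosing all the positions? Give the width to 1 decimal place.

25.5°

Sort the longitudes: -75.8°, -61.6°, -50.3°.
Eastward gaps between consecutive values (wrapping around): 14.2°, 11.3°, 334.5°.
Largest gap = 334.5° ⇒ minimal covering band is its complement: 360° − 334.5° = 25.5°.
Band runs from -75.8° eastward to -50.3°.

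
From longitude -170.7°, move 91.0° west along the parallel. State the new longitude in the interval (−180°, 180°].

+98.3°

Start at -170.7°; shift −91.0° → -261.7°.
-261.7° lies outside (−180°, 180°]; add 360° → +98.3°.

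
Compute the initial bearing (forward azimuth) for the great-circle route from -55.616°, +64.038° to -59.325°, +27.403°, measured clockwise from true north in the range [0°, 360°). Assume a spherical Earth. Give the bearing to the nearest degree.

244°

Δλ = 27.403 − 64.038 = -36.635°.
θ = atan2( sin Δλ · cos φ₂ , cos φ₁ · sin φ₂ − sin φ₁ · cos φ₂ · cos Δλ )
  = atan2(-0.30442, -0.14786) = -115.906° → normalised to [0°, 360°): 244.094°.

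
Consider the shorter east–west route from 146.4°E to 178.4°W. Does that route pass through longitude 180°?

Yes

Naïve |-178.4 − 146.4| = 324.8° > 180°, so the shorter arc goes the other way round — across 180°.
Signed shortest Δλ = ((-178.4 − 146.4 + 180) mod 360) − 180 = 35.2°.
Going east by 35.2° from +146.4° passes through 180° before reaching -178.4°.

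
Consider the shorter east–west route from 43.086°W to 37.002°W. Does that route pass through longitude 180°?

No

Signed shortest Δλ = ((-37.002 − -43.086 + 180) mod 360) − 180 = 6.084°.
Going east by 6.084° from -43.086° reaches -37.002° without touching 180°.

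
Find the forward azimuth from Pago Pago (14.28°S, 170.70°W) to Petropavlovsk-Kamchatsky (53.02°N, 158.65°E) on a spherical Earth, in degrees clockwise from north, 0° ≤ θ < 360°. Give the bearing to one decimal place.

341.2°

Δλ = 158.65 − -170.70 = 329.35°; wrapped into (−180°, 180°]: -30.65°.
θ = atan2( sin Δλ · cos φ₂ , cos φ₁ · sin φ₂ − sin φ₁ · cos φ₂ · cos Δλ )
  = atan2(-0.30666, 0.90181) = -18.780° → normalised to [0°, 360°): 341.220°.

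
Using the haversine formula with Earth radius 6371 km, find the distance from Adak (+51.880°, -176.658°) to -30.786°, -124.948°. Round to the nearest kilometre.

10480 km

Δλ = -124.948 − -176.658 = 51.710°.
Δφ = -30.786 − 51.880 = -82.666°.
a = sin²(Δφ/2) + cos φ₁ · cos φ₂ · sin²(Δλ/2) = 0.537030.
c = 2·atan2(√a, √(1−a)) = 1.64492 rad → d = 6371·c ≈ 10479.81 km.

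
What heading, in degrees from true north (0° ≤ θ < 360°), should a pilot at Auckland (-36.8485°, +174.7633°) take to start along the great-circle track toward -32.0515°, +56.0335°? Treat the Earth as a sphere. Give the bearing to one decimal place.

228.0°

Δλ = 56.0335 − 174.7633 = -118.7298°.
θ = atan2( sin Δλ · cos φ₂ , cos φ₁ · sin φ₂ − sin φ₁ · cos φ₂ · cos Δλ )
  = atan2(-0.74323, -0.66899) = -131.991° → normalised to [0°, 360°): 228.009°.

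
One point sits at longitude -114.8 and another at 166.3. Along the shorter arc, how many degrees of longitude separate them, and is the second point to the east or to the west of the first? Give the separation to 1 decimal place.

Raw difference: 166.3 − -114.8 = 281.1°.
Normalise into (−180°, 180°]: 281.1° − 360° = -78.9°.
Negative ⇒ the second point lies to the west; separation 78.9°.

78.9° west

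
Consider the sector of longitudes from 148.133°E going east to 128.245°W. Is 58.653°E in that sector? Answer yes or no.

Band width going east from +148.133° to -128.245°: ((-128.245 − 148.133) mod 360) = 83.622°.
Offset of +58.653° east of the west edge: ((58.653 − 148.133) mod 360) = 270.520°.
270.520° > 83.622° ⇒ outside.

No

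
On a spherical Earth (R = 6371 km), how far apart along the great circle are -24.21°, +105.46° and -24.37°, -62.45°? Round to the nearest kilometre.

Δλ = -62.45 − 105.46 = -167.91°.
Δφ = -24.37 − -24.21 = -0.16°.
a = sin²(Δφ/2) + cos φ₁ · cos φ₂ · sin²(Δλ/2) = 0.821573.
c = 2·atan2(√a, √(1−a)) = 2.26940 rad → d = 6371·c ≈ 14458.33 km.

14458 km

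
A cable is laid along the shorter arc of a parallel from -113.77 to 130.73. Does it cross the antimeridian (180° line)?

Naïve |130.73 − -113.77| = 244.5° > 180°, so the shorter arc goes the other way round — across 180°.
Signed shortest Δλ = ((130.73 − -113.77 + 180) mod 360) − 180 = -115.5°.
Going west by 115.5° from -113.77° passes through 180° before reaching +130.73°.

Yes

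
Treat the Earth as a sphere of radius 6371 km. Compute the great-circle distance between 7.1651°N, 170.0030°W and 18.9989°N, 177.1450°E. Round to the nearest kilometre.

1913 km

Δλ = 177.1450 − -170.0030 = 347.1480°; wrapped into (−180°, 180°]: -12.8520°.
Δφ = 18.9989 − 7.1651 = 11.8338°.
a = sin²(Δφ/2) + cos φ₁ · cos φ₂ · sin²(Δλ/2) = 0.022378.
c = 2·atan2(√a, √(1−a)) = 0.30031 rad → d = 6371·c ≈ 1913.29 km.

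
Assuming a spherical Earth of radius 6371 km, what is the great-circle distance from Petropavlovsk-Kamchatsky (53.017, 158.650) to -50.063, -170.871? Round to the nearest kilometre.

Δλ = -170.871 − 158.650 = -329.521°; wrapped into (−180°, 180°]: 30.479°.
Δφ = -50.063 − 53.017 = -103.080°.
a = sin²(Δφ/2) + cos φ₁ · cos φ₂ · sin²(Δλ/2) = 0.639838.
c = 2·atan2(√a, √(1−a)) = 1.85425 rad → d = 6371·c ≈ 11813.44 km.

11813 km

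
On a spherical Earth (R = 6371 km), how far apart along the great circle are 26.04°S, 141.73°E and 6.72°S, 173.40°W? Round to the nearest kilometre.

5211 km

Δλ = -173.40 − 141.73 = -315.13°; wrapped into (−180°, 180°]: 44.87°.
Δφ = -6.72 − -26.04 = 19.32°.
a = sin²(Δφ/2) + cos φ₁ · cos φ₂ · sin²(Δλ/2) = 0.158119.
c = 2·atan2(√a, √(1−a)) = 0.81789 rad → d = 6371·c ≈ 5210.78 km.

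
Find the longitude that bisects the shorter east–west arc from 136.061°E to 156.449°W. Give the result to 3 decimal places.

Signed shortest Δλ from +136.061° to -156.449° is +67.490°.
Midpoint longitude = +136.061° + (+67.490°)/2 = +136.061° + 33.745° = +169.806°.
(The naïve average (+136.061 + -156.449)/2 = -10.194° is on the wrong side of the globe.)

169.806°E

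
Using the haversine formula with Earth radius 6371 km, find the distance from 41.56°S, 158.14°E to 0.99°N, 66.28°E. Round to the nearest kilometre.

Δλ = 66.28 − 158.14 = -91.86°.
Δφ = 0.99 − -41.56 = 42.55°.
a = sin²(Δφ/2) + cos φ₁ · cos φ₂ · sin²(Δλ/2) = 0.517873.
c = 2·atan2(√a, √(1−a)) = 1.60655 rad → d = 6371·c ≈ 10235.32 km.

10235 km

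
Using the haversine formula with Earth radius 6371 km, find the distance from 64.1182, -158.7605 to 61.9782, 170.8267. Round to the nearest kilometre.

Δλ = 170.8267 − -158.7605 = 329.5872°; wrapped into (−180°, 180°]: -30.4128°.
Δφ = 61.9782 − 64.1182 = -2.1400°.
a = sin²(Δφ/2) + cos φ₁ · cos φ₂ · sin²(Δλ/2) = 0.014458.
c = 2·atan2(√a, √(1−a)) = 0.24107 rad → d = 6371·c ≈ 1535.84 km.

1536 km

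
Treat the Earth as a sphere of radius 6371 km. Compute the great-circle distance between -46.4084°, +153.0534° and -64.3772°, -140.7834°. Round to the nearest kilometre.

Δλ = -140.7834 − 153.0534 = -293.8368°; wrapped into (−180°, 180°]: 66.1632°.
Δφ = -64.3772 − -46.4084 = -17.9688°.
a = sin²(Δφ/2) + cos φ₁ · cos φ₂ · sin²(Δλ/2) = 0.113224.
c = 2·atan2(√a, √(1−a)) = 0.68637 rad → d = 6371·c ≈ 4372.87 km.

4373 km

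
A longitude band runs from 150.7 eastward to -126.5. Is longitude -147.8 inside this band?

Band width going east from +150.7° to -126.5°: ((-126.5 − 150.7) mod 360) = 82.8°.
Offset of -147.8° east of the west edge: ((-147.8 − 150.7) mod 360) = 61.5°.
61.5° ≤ 82.8° ⇒ inside.

Yes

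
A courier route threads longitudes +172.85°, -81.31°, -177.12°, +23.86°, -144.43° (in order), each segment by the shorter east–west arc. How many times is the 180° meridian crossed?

2

Leg 1: +172.85° → -81.31°, shortest Δλ = 105.84° (east) — crosses 180°.
Leg 2: -81.31° → -177.12°, shortest Δλ = -95.81° (west) — does not cross 180°.
Leg 3: -177.12° → +23.86°, shortest Δλ = -159.02° (west) — crosses 180°.
Leg 4: +23.86° → -144.43°, shortest Δλ = -168.29° (west) — does not cross 180°.
Total crossings: 2.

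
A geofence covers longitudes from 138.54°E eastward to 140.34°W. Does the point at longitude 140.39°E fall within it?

Band width going east from +138.54° to -140.34°: ((-140.34 − 138.54) mod 360) = 81.12°.
Offset of +140.39° east of the west edge: ((140.39 − 138.54) mod 360) = 1.85°.
1.85° ≤ 81.12° ⇒ inside.

Yes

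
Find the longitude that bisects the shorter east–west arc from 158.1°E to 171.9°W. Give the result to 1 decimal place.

Signed shortest Δλ from +158.1° to -171.9° is +30.0°.
Midpoint longitude = +158.1° + (+30.0°)/2 = +158.1° + 15.0° = +173.1°.
(The naïve average (+158.1 + -171.9)/2 = -6.9° is on the wrong side of the globe.)

173.1°E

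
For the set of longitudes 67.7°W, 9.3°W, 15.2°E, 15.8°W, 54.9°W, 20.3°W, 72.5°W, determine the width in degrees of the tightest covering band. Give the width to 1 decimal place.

87.7°

Sort the longitudes: -72.5°, -67.7°, -54.9°, -20.3°, -15.8°, -9.3°, +15.2°.
Eastward gaps between consecutive values (wrapping around): 4.8°, 12.8°, 34.6°, 4.5°, 6.5°, 24.5°, 272.3°.
Largest gap = 272.3° ⇒ minimal covering band is its complement: 360° − 272.3° = 87.7°.
Band runs from -72.5° eastward to +15.2°.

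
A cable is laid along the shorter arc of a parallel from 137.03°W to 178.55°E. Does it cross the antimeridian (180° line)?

Naïve |178.55 − -137.03| = 315.58° > 180°, so the shorter arc goes the other way round — across 180°.
Signed shortest Δλ = ((178.55 − -137.03 + 180) mod 360) − 180 = -44.42°.
Going west by 44.42° from -137.03° passes through 180° before reaching +178.55°.

Yes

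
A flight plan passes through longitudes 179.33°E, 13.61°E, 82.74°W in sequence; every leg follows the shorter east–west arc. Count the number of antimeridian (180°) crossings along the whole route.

Leg 1: +179.33° → +13.61°, shortest Δλ = -165.72° (west) — does not cross 180°.
Leg 2: +13.61° → -82.74°, shortest Δλ = -96.35° (west) — does not cross 180°.
Total crossings: 0.

0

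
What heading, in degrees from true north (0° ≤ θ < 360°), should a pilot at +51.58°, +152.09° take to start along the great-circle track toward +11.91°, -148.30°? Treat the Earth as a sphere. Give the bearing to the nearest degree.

Δλ = -148.30 − 152.09 = -300.39°; wrapped into (−180°, 180°]: 59.61°.
θ = atan2( sin Δλ · cos φ₂ , cos φ₁ · sin φ₂ − sin φ₁ · cos φ₂ · cos Δλ )
  = atan2(0.84403, -0.25957) = 107.094° → normalised to [0°, 360°): 107.094°.

107°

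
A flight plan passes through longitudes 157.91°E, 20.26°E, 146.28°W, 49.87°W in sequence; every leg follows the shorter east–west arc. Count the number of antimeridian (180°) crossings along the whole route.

Leg 1: +157.91° → +20.26°, shortest Δλ = -137.65° (west) — does not cross 180°.
Leg 2: +20.26° → -146.28°, shortest Δλ = -166.54° (west) — does not cross 180°.
Leg 3: -146.28° → -49.87°, shortest Δλ = 96.41° (east) — does not cross 180°.
Total crossings: 0.

0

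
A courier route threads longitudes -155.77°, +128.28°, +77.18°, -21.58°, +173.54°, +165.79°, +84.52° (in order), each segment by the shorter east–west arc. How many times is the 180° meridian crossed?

2

Leg 1: -155.77° → +128.28°, shortest Δλ = -75.95° (west) — crosses 180°.
Leg 2: +128.28° → +77.18°, shortest Δλ = -51.1° (west) — does not cross 180°.
Leg 3: +77.18° → -21.58°, shortest Δλ = -98.76° (west) — does not cross 180°.
Leg 4: -21.58° → +173.54°, shortest Δλ = -164.88° (west) — crosses 180°.
Leg 5: +173.54° → +165.79°, shortest Δλ = -7.75° (west) — does not cross 180°.
Leg 6: +165.79° → +84.52°, shortest Δλ = -81.27° (west) — does not cross 180°.
Total crossings: 2.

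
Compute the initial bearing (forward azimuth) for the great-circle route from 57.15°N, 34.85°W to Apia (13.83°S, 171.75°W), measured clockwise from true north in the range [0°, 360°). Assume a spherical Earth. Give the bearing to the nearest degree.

Δλ = -171.75 − -34.85 = -136.90°.
θ = atan2( sin Δλ · cos φ₂ , cos φ₁ · sin φ₂ − sin φ₁ · cos φ₂ · cos Δλ )
  = atan2(-0.66347, 0.46596) = -54.919° → normalised to [0°, 360°): 305.081°.

305°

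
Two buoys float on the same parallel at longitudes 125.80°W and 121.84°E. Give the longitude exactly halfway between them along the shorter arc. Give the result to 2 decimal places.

178.02°E

Signed shortest Δλ from -125.80° to +121.84° is -112.36°.
Midpoint longitude = -125.80° + (-112.36°)/2 = -125.80° − 56.18° = -181.98°.
Normalise into (−180°, 180°]: +178.02°.
(The naïve average (-125.80 + +121.84)/2 = -1.98° is on the wrong side of the globe.)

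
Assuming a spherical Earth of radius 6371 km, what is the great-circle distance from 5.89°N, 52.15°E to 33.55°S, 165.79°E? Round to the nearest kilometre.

12554 km

Δλ = 165.79 − 52.15 = 113.64°.
Δφ = -33.55 − 5.89 = -39.44°.
a = sin²(Δφ/2) + cos φ₁ · cos φ₂ · sin²(Δλ/2) = 0.694568.
c = 2·atan2(√a, √(1−a)) = 1.97049 rad → d = 6371·c ≈ 12553.98 km.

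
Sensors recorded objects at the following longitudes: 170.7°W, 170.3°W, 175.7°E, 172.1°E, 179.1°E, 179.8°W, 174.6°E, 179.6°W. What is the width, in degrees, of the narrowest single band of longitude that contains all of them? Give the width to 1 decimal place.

Sort the longitudes: -179.8°, -179.6°, -170.7°, -170.3°, +172.1°, +174.6°, +175.7°, +179.1°.
Eastward gaps between consecutive values (wrapping around): 0.2°, 8.9°, 0.4°, 342.4°, 2.5°, 1.1°, 3.4°, 1.1°.
Largest gap = 342.4° ⇒ minimal covering band is its complement: 360° − 342.4° = 17.6°.
Band runs from +172.1° eastward to -170.3°, crossing the antimeridian.

17.6°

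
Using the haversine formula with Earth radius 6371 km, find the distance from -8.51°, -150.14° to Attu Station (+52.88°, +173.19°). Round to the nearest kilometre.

7656 km

Δλ = 173.19 − -150.14 = 323.33°; wrapped into (−180°, 180°]: -36.67°.
Δφ = 52.88 − -8.51 = 61.39°.
a = sin²(Δφ/2) + cos φ₁ · cos φ₂ · sin²(Δλ/2) = 0.319638.
c = 2·atan2(√a, √(1−a)) = 1.20175 rad → d = 6371·c ≈ 7656.37 km.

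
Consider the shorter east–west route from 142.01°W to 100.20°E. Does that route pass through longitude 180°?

Yes

Naïve |100.20 − -142.01| = 242.21° > 180°, so the shorter arc goes the other way round — across 180°.
Signed shortest Δλ = ((100.20 − -142.01 + 180) mod 360) − 180 = -117.79°.
Going west by 117.79° from -142.01° passes through 180° before reaching +100.20°.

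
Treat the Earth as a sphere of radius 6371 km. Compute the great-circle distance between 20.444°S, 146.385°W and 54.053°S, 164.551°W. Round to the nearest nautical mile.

2182 nmi

Δλ = -164.551 − -146.385 = -18.166°.
Δφ = -54.053 − -20.444 = -33.609°.
a = sin²(Δφ/2) + cos φ₁ · cos φ₂ · sin²(Δλ/2) = 0.097291.
c = 2·atan2(√a, √(1−a)) = 0.63442 rad → d = 6371·c ≈ 4041.87 km ≈ 2182.43 nmi.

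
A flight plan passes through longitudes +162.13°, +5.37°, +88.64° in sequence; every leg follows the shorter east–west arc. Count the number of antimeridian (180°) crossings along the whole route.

Leg 1: +162.13° → +5.37°, shortest Δλ = -156.76° (west) — does not cross 180°.
Leg 2: +5.37° → +88.64°, shortest Δλ = 83.27° (east) — does not cross 180°.
Total crossings: 0.

0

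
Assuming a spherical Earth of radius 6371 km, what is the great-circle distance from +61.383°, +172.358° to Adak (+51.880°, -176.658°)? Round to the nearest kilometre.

1248 km

Δλ = -176.658 − 172.358 = -349.016°; wrapped into (−180°, 180°]: 10.984°.
Δφ = 51.880 − 61.383 = -9.503°.
a = sin²(Δφ/2) + cos φ₁ · cos φ₂ · sin²(Δλ/2) = 0.009570.
c = 2·atan2(√a, √(1−a)) = 0.19596 rad → d = 6371·c ≈ 1248.48 km.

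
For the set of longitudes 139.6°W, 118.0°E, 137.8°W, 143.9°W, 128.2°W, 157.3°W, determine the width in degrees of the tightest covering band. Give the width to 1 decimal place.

113.8°

Sort the longitudes: -157.3°, -143.9°, -139.6°, -137.8°, -128.2°, +118.0°.
Eastward gaps between consecutive values (wrapping around): 13.4°, 4.3°, 1.8°, 9.6°, 246.2°, 84.7°.
Largest gap = 246.2° ⇒ minimal covering band is its complement: 360° − 246.2° = 113.8°.
Band runs from +118.0° eastward to -128.2°, crossing the antimeridian.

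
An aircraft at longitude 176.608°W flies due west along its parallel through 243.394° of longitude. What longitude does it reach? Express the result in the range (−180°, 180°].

60.002°W

Start at -176.608°; shift −243.394° → -420.002°.
-420.002° lies outside (−180°, 180°]; add 360° → -60.002°.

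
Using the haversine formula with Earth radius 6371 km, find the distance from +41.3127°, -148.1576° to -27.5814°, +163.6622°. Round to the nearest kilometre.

Δλ = 163.6622 − -148.1576 = 311.8198°; wrapped into (−180°, 180°]: -48.1802°.
Δφ = -27.5814 − 41.3127 = -68.8941°.
a = sin²(Δφ/2) + cos φ₁ · cos φ₂ · sin²(Δλ/2) = 0.430872.
c = 2·atan2(√a, √(1−a)) = 1.43210 rad → d = 6371·c ≈ 9123.88 km.

9124 km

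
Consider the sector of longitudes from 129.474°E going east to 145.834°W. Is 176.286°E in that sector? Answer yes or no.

Band width going east from +129.474° to -145.834°: ((-145.834 − 129.474) mod 360) = 84.692°.
Offset of +176.286° east of the west edge: ((176.286 − 129.474) mod 360) = 46.812°.
46.812° ≤ 84.692° ⇒ inside.

Yes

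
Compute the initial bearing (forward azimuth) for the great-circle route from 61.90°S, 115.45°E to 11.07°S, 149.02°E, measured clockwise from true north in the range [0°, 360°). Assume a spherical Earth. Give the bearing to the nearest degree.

Δλ = 149.02 − 115.45 = 33.57°.
θ = atan2( sin Δλ · cos φ₂ , cos φ₁ · sin φ₂ − sin φ₁ · cos φ₂ · cos Δλ )
  = atan2(0.54267, 0.63088) = 40.701° → normalised to [0°, 360°): 40.701°.

41°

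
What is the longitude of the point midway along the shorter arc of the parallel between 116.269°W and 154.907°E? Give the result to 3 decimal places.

160.681°W

Signed shortest Δλ from -116.269° to +154.907° is -88.824°.
Midpoint longitude = -116.269° + (-88.824°)/2 = -116.269° − 44.412° = -160.681°.
(The naïve average (-116.269 + +154.907)/2 = 19.319° is on the wrong side of the globe.)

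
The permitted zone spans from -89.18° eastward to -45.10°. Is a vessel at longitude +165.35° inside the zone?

Band width going east from -89.18° to -45.10°: ((-45.10 − -89.18) mod 360) = 44.08°.
Offset of +165.35° east of the west edge: ((165.35 − -89.18) mod 360) = 254.53°.
254.53° > 44.08° ⇒ outside.

No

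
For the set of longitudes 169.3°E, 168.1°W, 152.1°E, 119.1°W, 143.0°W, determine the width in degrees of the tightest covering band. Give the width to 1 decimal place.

88.8°

Sort the longitudes: -168.1°, -143.0°, -119.1°, +152.1°, +169.3°.
Eastward gaps between consecutive values (wrapping around): 25.1°, 23.9°, 271.2°, 17.2°, 22.6°.
Largest gap = 271.2° ⇒ minimal covering band is its complement: 360° − 271.2° = 88.8°.
Band runs from +152.1° eastward to -119.1°, crossing the antimeridian.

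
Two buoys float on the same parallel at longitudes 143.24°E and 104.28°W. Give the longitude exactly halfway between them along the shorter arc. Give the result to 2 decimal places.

Signed shortest Δλ from +143.24° to -104.28° is +112.48°.
Midpoint longitude = +143.24° + (+112.48°)/2 = +143.24° + 56.24° = +199.48°.
Normalise into (−180°, 180°]: -160.52°.
(The naïve average (+143.24 + -104.28)/2 = 19.48° is on the wrong side of the globe.)

160.52°W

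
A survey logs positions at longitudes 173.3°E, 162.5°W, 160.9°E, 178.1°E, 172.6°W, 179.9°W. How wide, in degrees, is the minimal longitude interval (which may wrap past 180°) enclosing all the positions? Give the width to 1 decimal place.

Sort the longitudes: -179.9°, -172.6°, -162.5°, +160.9°, +173.3°, +178.1°.
Eastward gaps between consecutive values (wrapping around): 7.3°, 10.1°, 323.4°, 12.4°, 4.8°, 2.0°.
Largest gap = 323.4° ⇒ minimal covering band is its complement: 360° − 323.4° = 36.6°.
Band runs from +160.9° eastward to -162.5°, crossing the antimeridian.

36.6°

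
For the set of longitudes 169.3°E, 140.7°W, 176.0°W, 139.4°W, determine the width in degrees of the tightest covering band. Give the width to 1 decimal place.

51.3°

Sort the longitudes: -176.0°, -140.7°, -139.4°, +169.3°.
Eastward gaps between consecutive values (wrapping around): 35.3°, 1.3°, 308.7°, 14.7°.
Largest gap = 308.7° ⇒ minimal covering band is its complement: 360° − 308.7° = 51.3°.
Band runs from +169.3° eastward to -139.4°, crossing the antimeridian.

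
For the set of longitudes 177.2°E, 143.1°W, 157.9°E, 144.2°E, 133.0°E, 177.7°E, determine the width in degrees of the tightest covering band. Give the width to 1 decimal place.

83.9°

Sort the longitudes: -143.1°, +133.0°, +144.2°, +157.9°, +177.2°, +177.7°.
Eastward gaps between consecutive values (wrapping around): 276.1°, 11.2°, 13.7°, 19.3°, 0.5°, 39.2°.
Largest gap = 276.1° ⇒ minimal covering band is its complement: 360° − 276.1° = 83.9°.
Band runs from +133.0° eastward to -143.1°, crossing the antimeridian.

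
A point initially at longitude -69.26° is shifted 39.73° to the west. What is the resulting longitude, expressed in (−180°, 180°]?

Start at -69.26°; shift −39.73° → -108.99°.
-108.99° already lies in (−180°, 180°].

-108.99°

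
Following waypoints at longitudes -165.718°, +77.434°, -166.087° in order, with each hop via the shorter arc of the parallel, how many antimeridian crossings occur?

Leg 1: -165.718° → +77.434°, shortest Δλ = -116.848° (west) — crosses 180°.
Leg 2: +77.434° → -166.087°, shortest Δλ = 116.479° (east) — crosses 180°.
Total crossings: 2.

2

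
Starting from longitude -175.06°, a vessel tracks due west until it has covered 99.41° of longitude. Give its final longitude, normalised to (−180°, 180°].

+85.53°

Start at -175.06°; shift −99.41° → -274.47°.
-274.47° lies outside (−180°, 180°]; add 360° → +85.53°.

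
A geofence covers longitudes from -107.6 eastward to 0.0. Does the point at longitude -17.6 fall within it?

Band width going east from -107.6° to +0.0°: ((0.0 − -107.6) mod 360) = 107.6°.
Offset of -17.6° east of the west edge: ((-17.6 − -107.6) mod 360) = 90.0°.
90.0° ≤ 107.6° ⇒ inside.

Yes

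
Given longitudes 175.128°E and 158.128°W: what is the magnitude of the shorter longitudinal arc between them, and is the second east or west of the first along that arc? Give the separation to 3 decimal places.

Raw difference: -158.128 − 175.128 = -333.256°.
Normalise into (−180°, 180°]: -333.256° + 360° = 26.744°.
Positive ⇒ the second point lies to the east; separation 26.744°.

26.744° east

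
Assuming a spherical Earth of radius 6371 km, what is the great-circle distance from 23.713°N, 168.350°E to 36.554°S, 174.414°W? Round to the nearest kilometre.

6941 km

Δλ = -174.414 − 168.350 = -342.764°; wrapped into (−180°, 180°]: 17.236°.
Δφ = -36.554 − 23.713 = -60.267°.
a = sin²(Δφ/2) + cos φ₁ · cos φ₂ · sin²(Δλ/2) = 0.268535.
c = 2·atan2(√a, √(1−a)) = 1.08950 rad → d = 6371·c ≈ 6941.19 km.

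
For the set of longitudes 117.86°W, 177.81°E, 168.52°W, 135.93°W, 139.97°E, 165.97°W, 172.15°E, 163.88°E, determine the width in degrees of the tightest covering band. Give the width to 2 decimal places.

Sort the longitudes: -168.52°, -165.97°, -135.93°, -117.86°, +139.97°, +163.88°, +172.15°, +177.81°.
Eastward gaps between consecutive values (wrapping around): 2.55°, 30.04°, 18.07°, 257.83°, 23.91°, 8.27°, 5.66°, 13.67°.
Largest gap = 257.83° ⇒ minimal covering band is its complement: 360° − 257.83° = 102.17°.
Band runs from +139.97° eastward to -117.86°, crossing the antimeridian.

102.17°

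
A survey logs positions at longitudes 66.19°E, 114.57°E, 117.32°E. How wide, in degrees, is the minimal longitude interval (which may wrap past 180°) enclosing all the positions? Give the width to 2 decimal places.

Sort the longitudes: +66.19°, +114.57°, +117.32°.
Eastward gaps between consecutive values (wrapping around): 48.38°, 2.75°, 308.87°.
Largest gap = 308.87° ⇒ minimal covering band is its complement: 360° − 308.87° = 51.13°.
Band runs from +66.19° eastward to +117.32°.

51.13°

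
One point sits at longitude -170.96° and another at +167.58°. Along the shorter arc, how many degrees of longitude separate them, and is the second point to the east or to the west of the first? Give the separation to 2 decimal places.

Raw difference: 167.58 − -170.96 = 338.54°.
Normalise into (−180°, 180°]: 338.54° − 360° = -21.46°.
Negative ⇒ the second point lies to the west; separation 21.46°.

21.46° west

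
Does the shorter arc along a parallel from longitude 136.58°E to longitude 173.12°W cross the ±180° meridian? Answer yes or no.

Yes

Naïve |-173.12 − 136.58| = 309.7° > 180°, so the shorter arc goes the other way round — across 180°.
Signed shortest Δλ = ((-173.12 − 136.58 + 180) mod 360) − 180 = 50.3°.
Going east by 50.3° from +136.58° passes through 180° before reaching -173.12°.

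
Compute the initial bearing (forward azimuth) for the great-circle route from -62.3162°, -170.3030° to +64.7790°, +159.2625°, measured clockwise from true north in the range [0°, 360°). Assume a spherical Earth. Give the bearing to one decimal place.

343.9°

Δλ = 159.2625 − -170.3030 = 329.5655°; wrapped into (−180°, 180°]: -30.4345°.
θ = atan2( sin Δλ · cos φ₂ , cos φ₁ · sin φ₂ − sin φ₁ · cos φ₂ · cos Δλ )
  = atan2(-0.21585, 0.74564) = -16.145° → normalised to [0°, 360°): 343.855°.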